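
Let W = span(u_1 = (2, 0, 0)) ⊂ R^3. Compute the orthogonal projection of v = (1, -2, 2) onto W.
proj_W(v) = (1, 0, 0)

Set up U = [u_1 | ... | u_1] ∈ R^(3×1). The projector onto W = col(U) is P = U (U^T U)^(-1) U^T.
Compute U^T U =
  [4],
and U^T v = (2).
Solve U^T U · c = U^T v for the coefficients: c = (1/2). The projection is proj_W(v) = U c.
Check: (v - proj_W(v)) · u_1 = 0  (should be 0).
Result: proj_W(v) = (1, 0, 0).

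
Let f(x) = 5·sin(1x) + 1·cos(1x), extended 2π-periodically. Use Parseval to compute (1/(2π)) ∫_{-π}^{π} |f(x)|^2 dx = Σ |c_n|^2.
Σ |c_n|^2 = 13

Expand |f|^2 and use orthogonality of {sin(nx), cos(mx)} on [-π, π]:
  ∫_{-π}^{π} sin(nx)^2 dx = π, ∫ cos(mx)^2 dx = π, and cross terms integrate to 0.
So ∫_{-π}^{π} f(x)^2 dx = 5^2 · π + 1^2 · π = (25 + 1)π.
Divide by 2π: (25 + 1)/2 = 13.
By Parseval, this equals Σ |c_n|^2.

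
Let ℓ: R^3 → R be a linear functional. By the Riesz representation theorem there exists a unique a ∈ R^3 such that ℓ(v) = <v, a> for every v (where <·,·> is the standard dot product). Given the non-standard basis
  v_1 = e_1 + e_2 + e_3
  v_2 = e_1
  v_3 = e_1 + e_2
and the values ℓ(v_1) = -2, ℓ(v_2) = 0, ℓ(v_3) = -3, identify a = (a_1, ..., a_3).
a = (0, -3, 1)

Write a = (a_1, ..., a_3) in the standard basis. For each basis vector v_i, ℓ(v_i) = <v_i, a> is a linear equation in the a_j's. Collect the n equations into a matrix system V a = ℓ, where row i of V is v_i (expressed in the standard basis). Since V is invertible (lower-triangular with 1s on the diagonal, up to permutation), solve by back-substitution:
  V =
[[1, 1, 1],
 [1, 0, 0],
 [1, 1, 0]]
  V a = (-2, 0, -3)
Solving gives a = (0, -3, 1).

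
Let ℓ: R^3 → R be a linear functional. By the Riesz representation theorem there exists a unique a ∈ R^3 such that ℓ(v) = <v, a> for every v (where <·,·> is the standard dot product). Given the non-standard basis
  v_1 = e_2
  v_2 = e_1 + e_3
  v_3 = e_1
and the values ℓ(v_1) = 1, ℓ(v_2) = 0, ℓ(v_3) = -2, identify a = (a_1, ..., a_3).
a = (-2, 1, 2)

Write a = (a_1, ..., a_3) in the standard basis. For each basis vector v_i, ℓ(v_i) = <v_i, a> is a linear equation in the a_j's. Collect the n equations into a matrix system V a = ℓ, where row i of V is v_i (expressed in the standard basis). Since V is invertible (lower-triangular with 1s on the diagonal, up to permutation), solve by back-substitution:
  V =
[[0, 1, 0],
 [1, 0, 1],
 [1, 0, 0]]
  V a = (1, 0, -2)
Solving gives a = (-2, 1, 2).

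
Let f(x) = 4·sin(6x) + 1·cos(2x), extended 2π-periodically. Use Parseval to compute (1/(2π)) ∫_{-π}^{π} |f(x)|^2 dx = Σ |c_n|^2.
Σ |c_n|^2 = 17/2

Expand |f|^2 and use orthogonality of {sin(nx), cos(mx)} on [-π, π]:
  ∫_{-π}^{π} sin(nx)^2 dx = π, ∫ cos(mx)^2 dx = π, and cross terms integrate to 0.
So ∫_{-π}^{π} f(x)^2 dx = 4^2 · π + 1^2 · π = (16 + 1)π.
Divide by 2π: (16 + 1)/2 = 17/2.
By Parseval, this equals Σ |c_n|^2.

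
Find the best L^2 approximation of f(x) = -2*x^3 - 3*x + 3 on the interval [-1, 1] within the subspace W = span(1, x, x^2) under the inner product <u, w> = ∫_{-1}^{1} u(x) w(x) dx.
g(x) = 3 - 21*x/5

The best approximation g ∈ W is the orthogonal projection of f onto W. Writing g = a_0 + a_1 x + a_2 x^2, the coefficients solve the normal equations G · a = b where
  G_{ij} = <φ_i, φ_j> and b_i = <f, φ_i>, with φ_0 = 1, φ_1 = x, φ_2 = x^2.
G =
  [2, 0, 2/3]
  [0, 2/3, 0]
  [2/3, 0, 2/5],
b = (6, -14/5, 2).
Solving gives a_0 = 3, a_1 = -21/5, a_2 = 0, so
  g(x) = 3 - 21*x/5.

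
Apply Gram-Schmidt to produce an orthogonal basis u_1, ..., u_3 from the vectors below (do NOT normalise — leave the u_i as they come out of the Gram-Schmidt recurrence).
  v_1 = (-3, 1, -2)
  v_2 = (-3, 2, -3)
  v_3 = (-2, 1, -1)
Orthogonal basis:
  u_1 = (-3, 1, -2)
  u_2 = (9/14, 11/14, -4/7)
  u_3 = (-2/19, 6/19, 6/19)

Apply the Gram-Schmidt recurrence
  u_1 = v_1
  u_i = v_i − Σ_{j<i} ((v_i · u_j) / (u_j · u_j)) · u_j.

Step by step this gives:
  u_1 = (-3, 1, -2)
  u_2 = (9/14, 11/14, -4/7)
  u_3 = (-2/19, 6/19, 6/19)

Orthogonality check:
  u_2 · u_1 = 0 (should be 0)
  u_3 · u_1 = 0 (should be 0)
  u_3 · u_2 = 0 (should be 0)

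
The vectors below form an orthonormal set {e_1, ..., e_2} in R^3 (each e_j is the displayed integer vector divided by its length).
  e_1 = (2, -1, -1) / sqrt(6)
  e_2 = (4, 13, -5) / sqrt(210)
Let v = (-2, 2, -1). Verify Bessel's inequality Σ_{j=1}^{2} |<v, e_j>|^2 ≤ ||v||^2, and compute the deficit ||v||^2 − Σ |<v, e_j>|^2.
Σ |<v, e_j>|^2 = 234/35; ||v||^2 = 9; deficit = 81/35

Write each e_j = u_j / sqrt(<u_j, u_j>) where u_j is the displayed integer vector. Then <v, e_j> = <v, u_j> / sqrt(<u_j, u_j>), so |<v, e_j>|^2 = <v, u_j>^2 / <u_j, u_j>.
Coefficients: <v, e_1> = -5/sqrt(6), <v, e_2> = 23/sqrt(210).
Square and sum: Σ |<v, e_j>|^2 = 234/35.
Compute ||v||^2 = v·v = 9.
Deficit = 9 − 234/35 = 81/35 ≥ 0, confirming Bessel's inequality. (The deficit equals ||v − Σ <v,e_j> e_j||^2, the squared distance from v to span{e_j}.)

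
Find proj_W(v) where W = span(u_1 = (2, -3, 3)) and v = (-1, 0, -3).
proj_W(v) = (-1, 3/2, -3/2)

Set up U = [u_1 | ... | u_1] ∈ R^(3×1). The projector onto W = col(U) is P = U (U^T U)^(-1) U^T.
Compute U^T U =
  [22],
and U^T v = (-11).
Solve U^T U · c = U^T v for the coefficients: c = (-1/2). The projection is proj_W(v) = U c.
Check: (v - proj_W(v)) · u_1 = 0  (should be 0).
Result: proj_W(v) = (-1, 3/2, -3/2).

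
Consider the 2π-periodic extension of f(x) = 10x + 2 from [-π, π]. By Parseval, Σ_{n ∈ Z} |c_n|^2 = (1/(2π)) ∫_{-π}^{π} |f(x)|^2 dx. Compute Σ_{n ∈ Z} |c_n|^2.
Σ |c_n|^2 = 100π^2/3 + 4

Expand and integrate term by term over [-π, π]:
  ∫ (10x)^2 dx = 100·(2π^3/3); ∫ 2·10·(2)·x dx = 0 (odd integrand); ∫ 2^2 dx = 4·2π.
So (1/(2π)) ∫_{-π}^{π} (10x + 2)^2 dx = 100π^2/3 + 4 = 100π^2/3 + 4.
Parseval ⇒ Σ |c_n|^2 = 100π^2/3 + 4.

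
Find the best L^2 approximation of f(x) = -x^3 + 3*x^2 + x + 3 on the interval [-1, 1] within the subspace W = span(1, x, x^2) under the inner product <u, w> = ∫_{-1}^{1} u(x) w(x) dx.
g(x) = 3*x^2 + 2*x/5 + 3

The best approximation g ∈ W is the orthogonal projection of f onto W. Writing g = a_0 + a_1 x + a_2 x^2, the coefficients solve the normal equations G · a = b where
  G_{ij} = <φ_i, φ_j> and b_i = <f, φ_i>, with φ_0 = 1, φ_1 = x, φ_2 = x^2.
G =
  [2, 0, 2/3]
  [0, 2/3, 0]
  [2/3, 0, 2/5],
b = (8, 4/15, 16/5).
Solving gives a_0 = 3, a_1 = 2/5, a_2 = 3, so
  g(x) = 3*x^2 + 2*x/5 + 3.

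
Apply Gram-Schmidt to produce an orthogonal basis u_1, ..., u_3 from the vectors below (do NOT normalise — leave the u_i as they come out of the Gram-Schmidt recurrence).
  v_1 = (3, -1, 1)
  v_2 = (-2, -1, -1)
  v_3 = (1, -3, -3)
Orthogonal basis:
  u_1 = (3, -1, 1)
  u_2 = (-4/11, -17/11, -5/11)
  u_3 = (14/15, 7/15, -7/3)

Apply the Gram-Schmidt recurrence
  u_1 = v_1
  u_i = v_i − Σ_{j<i} ((v_i · u_j) / (u_j · u_j)) · u_j.

Step by step this gives:
  u_1 = (3, -1, 1)
  u_2 = (-4/11, -17/11, -5/11)
  u_3 = (14/15, 7/15, -7/3)

Orthogonality check:
  u_2 · u_1 = 0 (should be 0)
  u_3 · u_1 = 0 (should be 0)
  u_3 · u_2 = 0 (should be 0)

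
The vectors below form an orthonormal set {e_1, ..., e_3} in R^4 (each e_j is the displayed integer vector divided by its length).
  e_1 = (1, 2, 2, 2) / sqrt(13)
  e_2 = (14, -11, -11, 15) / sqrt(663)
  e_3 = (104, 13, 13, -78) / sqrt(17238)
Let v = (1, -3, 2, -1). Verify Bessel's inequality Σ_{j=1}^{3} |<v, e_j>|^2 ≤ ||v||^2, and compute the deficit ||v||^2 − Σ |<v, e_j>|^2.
Σ |<v, e_j>|^2 = 5/2; ||v||^2 = 15; deficit = 25/2

Write each e_j = u_j / sqrt(<u_j, u_j>) where u_j is the displayed integer vector. Then <v, e_j> = <v, u_j> / sqrt(<u_j, u_j>), so |<v, e_j>|^2 = <v, u_j>^2 / <u_j, u_j>.
Coefficients: <v, e_1> = -3/sqrt(13), <v, e_2> = 10/sqrt(663), <v, e_3> = 169/sqrt(17238).
Square and sum: Σ |<v, e_j>|^2 = 5/2.
Compute ||v||^2 = v·v = 15.
Deficit = 15 − 5/2 = 25/2 ≥ 0, confirming Bessel's inequality. (The deficit equals ||v − Σ <v,e_j> e_j||^2, the squared distance from v to span{e_j}.)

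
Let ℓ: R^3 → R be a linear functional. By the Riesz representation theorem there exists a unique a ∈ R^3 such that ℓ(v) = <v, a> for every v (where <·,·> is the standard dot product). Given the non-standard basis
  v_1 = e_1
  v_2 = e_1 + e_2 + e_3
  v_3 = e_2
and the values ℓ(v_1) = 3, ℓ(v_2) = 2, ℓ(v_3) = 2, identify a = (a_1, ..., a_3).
a = (3, 2, -3)

Write a = (a_1, ..., a_3) in the standard basis. For each basis vector v_i, ℓ(v_i) = <v_i, a> is a linear equation in the a_j's. Collect the n equations into a matrix system V a = ℓ, where row i of V is v_i (expressed in the standard basis). Since V is invertible (lower-triangular with 1s on the diagonal, up to permutation), solve by back-substitution:
  V =
[[1, 0, 0],
 [1, 1, 1],
 [0, 1, 0]]
  V a = (3, 2, 2)
Solving gives a = (3, 2, -3).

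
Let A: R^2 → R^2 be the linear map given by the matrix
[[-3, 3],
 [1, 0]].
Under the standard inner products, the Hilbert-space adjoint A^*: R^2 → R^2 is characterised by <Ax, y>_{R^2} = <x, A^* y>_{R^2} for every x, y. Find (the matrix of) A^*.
A^* = A^T =
[[-3, 1],
 [3, 0]]

For real matrices with standard dot products, the defining identity <Ax, y> = <x, A^* y> gives (Ax)^T y = x^T (A^*) y, i.e. x^T A^T y = x^T (A^*) y. Since this holds for all x, y, we must have A^* = A^T. Therefore
A^* =
[[-3, 1],
 [3, 0]].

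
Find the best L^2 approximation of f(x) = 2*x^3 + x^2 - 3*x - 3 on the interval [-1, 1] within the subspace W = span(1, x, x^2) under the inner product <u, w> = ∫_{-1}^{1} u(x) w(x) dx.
g(x) = x^2 - 9*x/5 - 3

The best approximation g ∈ W is the orthogonal projection of f onto W. Writing g = a_0 + a_1 x + a_2 x^2, the coefficients solve the normal equations G · a = b where
  G_{ij} = <φ_i, φ_j> and b_i = <f, φ_i>, with φ_0 = 1, φ_1 = x, φ_2 = x^2.
G =
  [2, 0, 2/3]
  [0, 2/3, 0]
  [2/3, 0, 2/5],
b = (-16/3, -6/5, -8/5).
Solving gives a_0 = -3, a_1 = -9/5, a_2 = 1, so
  g(x) = x^2 - 9*x/5 - 3.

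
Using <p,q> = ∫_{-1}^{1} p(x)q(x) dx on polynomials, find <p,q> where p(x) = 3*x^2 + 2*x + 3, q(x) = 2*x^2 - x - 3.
<p,q> = -284/15

Expand the product: p(x)·q(x) = 6*x^4 + x^3 - 5*x^2 - 9*x - 9.
∫_{-1}^{1} of each monomial x^k gives [2/(k+1) if k even, 0 if k odd]. Integrating term-by-term (or equivalently evaluating the antiderivative F(x) = 6*x^5/5 + x^4/4 - 5*x^3/3 - 9*x^2/2 - 9*x at the endpoints):
  F(1) − F(−1) = -823/60 − (313/60) = -284/15.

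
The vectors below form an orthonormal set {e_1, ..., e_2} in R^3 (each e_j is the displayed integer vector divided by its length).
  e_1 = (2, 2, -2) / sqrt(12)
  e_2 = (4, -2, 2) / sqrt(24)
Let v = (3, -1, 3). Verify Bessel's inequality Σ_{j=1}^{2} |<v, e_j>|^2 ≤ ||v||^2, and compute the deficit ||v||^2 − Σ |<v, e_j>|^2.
Σ |<v, e_j>|^2 = 17; ||v||^2 = 19; deficit = 2

Write each e_j = u_j / sqrt(<u_j, u_j>) where u_j is the displayed integer vector. Then <v, e_j> = <v, u_j> / sqrt(<u_j, u_j>), so |<v, e_j>|^2 = <v, u_j>^2 / <u_j, u_j>.
Coefficients: <v, e_1> = -2/sqrt(12), <v, e_2> = 20/sqrt(24).
Square and sum: Σ |<v, e_j>|^2 = 17.
Compute ||v||^2 = v·v = 19.
Deficit = 19 − 17 = 2 ≥ 0, confirming Bessel's inequality. (The deficit equals ||v − Σ <v,e_j> e_j||^2, the squared distance from v to span{e_j}.)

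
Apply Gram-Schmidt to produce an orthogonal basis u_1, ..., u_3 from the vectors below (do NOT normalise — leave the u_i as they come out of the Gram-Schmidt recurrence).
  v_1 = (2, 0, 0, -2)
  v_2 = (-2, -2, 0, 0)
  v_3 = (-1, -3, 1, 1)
Orthogonal basis:
  u_1 = (2, 0, 0, -2)
  u_2 = (-1, -2, 0, -1)
  u_3 = (1, -1, 1, 1)

Apply the Gram-Schmidt recurrence
  u_1 = v_1
  u_i = v_i − Σ_{j<i} ((v_i · u_j) / (u_j · u_j)) · u_j.

Step by step this gives:
  u_1 = (2, 0, 0, -2)
  u_2 = (-1, -2, 0, -1)
  u_3 = (1, -1, 1, 1)

Orthogonality check:
  u_2 · u_1 = 0 (should be 0)
  u_3 · u_1 = 0 (should be 0)
  u_3 · u_2 = 0 (should be 0)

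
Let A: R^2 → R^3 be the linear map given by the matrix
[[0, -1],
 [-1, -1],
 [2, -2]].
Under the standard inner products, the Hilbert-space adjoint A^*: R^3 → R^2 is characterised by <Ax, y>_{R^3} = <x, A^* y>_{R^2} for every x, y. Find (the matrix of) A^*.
A^* = A^T =
[[0, -1, 2],
 [-1, -1, -2]]

For real matrices with standard dot products, the defining identity <Ax, y> = <x, A^* y> gives (Ax)^T y = x^T (A^*) y, i.e. x^T A^T y = x^T (A^*) y. Since this holds for all x, y, we must have A^* = A^T. Therefore
A^* =
[[0, -1, 2],
 [-1, -1, -2]].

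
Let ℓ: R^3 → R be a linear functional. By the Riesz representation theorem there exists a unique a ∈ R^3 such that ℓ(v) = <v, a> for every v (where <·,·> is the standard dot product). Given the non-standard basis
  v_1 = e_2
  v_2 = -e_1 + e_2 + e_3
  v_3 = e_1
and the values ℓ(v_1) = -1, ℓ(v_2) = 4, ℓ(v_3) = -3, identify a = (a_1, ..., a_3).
a = (-3, -1, 2)

Write a = (a_1, ..., a_3) in the standard basis. For each basis vector v_i, ℓ(v_i) = <v_i, a> is a linear equation in the a_j's. Collect the n equations into a matrix system V a = ℓ, where row i of V is v_i (expressed in the standard basis). Since V is invertible (lower-triangular with 1s on the diagonal, up to permutation), solve by back-substitution:
  V =
[[0, 1, 0],
 [-1, 1, 1],
 [1, 0, 0]]
  V a = (-1, 4, -3)
Solving gives a = (-3, -1, 2).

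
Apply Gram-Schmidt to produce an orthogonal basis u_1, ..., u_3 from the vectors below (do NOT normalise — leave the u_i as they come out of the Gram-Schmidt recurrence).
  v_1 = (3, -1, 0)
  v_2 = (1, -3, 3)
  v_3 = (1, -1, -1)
Orthogonal basis:
  u_1 = (3, -1, 0)
  u_2 = (-4/5, -12/5, 3)
  u_3 = (-3/11, -9/11, -8/11)

Apply the Gram-Schmidt recurrence
  u_1 = v_1
  u_i = v_i − Σ_{j<i} ((v_i · u_j) / (u_j · u_j)) · u_j.

Step by step this gives:
  u_1 = (3, -1, 0)
  u_2 = (-4/5, -12/5, 3)
  u_3 = (-3/11, -9/11, -8/11)

Orthogonality check:
  u_2 · u_1 = 0 (should be 0)
  u_3 · u_1 = 0 (should be 0)
  u_3 · u_2 = 0 (should be 0)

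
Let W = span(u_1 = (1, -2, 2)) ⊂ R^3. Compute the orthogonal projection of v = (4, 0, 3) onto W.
proj_W(v) = (10/9, -20/9, 20/9)

Set up U = [u_1 | ... | u_1] ∈ R^(3×1). The projector onto W = col(U) is P = U (U^T U)^(-1) U^T.
Compute U^T U =
  [9],
and U^T v = (10).
Solve U^T U · c = U^T v for the coefficients: c = (10/9). The projection is proj_W(v) = U c.
Check: (v - proj_W(v)) · u_1 = 0  (should be 0).
Result: proj_W(v) = (10/9, -20/9, 20/9).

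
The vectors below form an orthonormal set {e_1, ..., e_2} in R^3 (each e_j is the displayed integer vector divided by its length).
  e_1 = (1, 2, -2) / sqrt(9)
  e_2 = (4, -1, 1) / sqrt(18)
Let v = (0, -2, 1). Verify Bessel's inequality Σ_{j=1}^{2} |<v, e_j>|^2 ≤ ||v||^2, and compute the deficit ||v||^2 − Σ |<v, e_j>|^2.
Σ |<v, e_j>|^2 = 9/2; ||v||^2 = 5; deficit = 1/2

Write each e_j = u_j / sqrt(<u_j, u_j>) where u_j is the displayed integer vector. Then <v, e_j> = <v, u_j> / sqrt(<u_j, u_j>), so |<v, e_j>|^2 = <v, u_j>^2 / <u_j, u_j>.
Coefficients: <v, e_1> = -6/sqrt(9), <v, e_2> = 3/sqrt(18).
Square and sum: Σ |<v, e_j>|^2 = 9/2.
Compute ||v||^2 = v·v = 5.
Deficit = 5 − 9/2 = 1/2 ≥ 0, confirming Bessel's inequality. (The deficit equals ||v − Σ <v,e_j> e_j||^2, the squared distance from v to span{e_j}.)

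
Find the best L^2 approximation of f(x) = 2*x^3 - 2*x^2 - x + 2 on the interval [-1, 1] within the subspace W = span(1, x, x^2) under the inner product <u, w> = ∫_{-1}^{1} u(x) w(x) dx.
g(x) = -2*x^2 + x/5 + 2

The best approximation g ∈ W is the orthogonal projection of f onto W. Writing g = a_0 + a_1 x + a_2 x^2, the coefficients solve the normal equations G · a = b where
  G_{ij} = <φ_i, φ_j> and b_i = <f, φ_i>, with φ_0 = 1, φ_1 = x, φ_2 = x^2.
G =
  [2, 0, 2/3]
  [0, 2/3, 0]
  [2/3, 0, 2/5],
b = (8/3, 2/15, 8/15).
Solving gives a_0 = 2, a_1 = 1/5, a_2 = -2, so
  g(x) = -2*x^2 + x/5 + 2.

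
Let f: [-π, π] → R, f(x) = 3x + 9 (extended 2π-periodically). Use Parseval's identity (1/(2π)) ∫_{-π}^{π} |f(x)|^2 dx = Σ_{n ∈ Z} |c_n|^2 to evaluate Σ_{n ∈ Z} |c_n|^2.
Σ |c_n|^2 = 3π^2 + 81

Expand and integrate term by term over [-π, π]:
  ∫ (3x)^2 dx = 9·(2π^3/3); ∫ 2·3·(9)·x dx = 0 (odd integrand); ∫ 9^2 dx = 81·2π.
So (1/(2π)) ∫_{-π}^{π} (3x + 9)^2 dx = 9π^2/3 + 81 = 3π^2 + 81.
Parseval ⇒ Σ |c_n|^2 = 3π^2 + 81.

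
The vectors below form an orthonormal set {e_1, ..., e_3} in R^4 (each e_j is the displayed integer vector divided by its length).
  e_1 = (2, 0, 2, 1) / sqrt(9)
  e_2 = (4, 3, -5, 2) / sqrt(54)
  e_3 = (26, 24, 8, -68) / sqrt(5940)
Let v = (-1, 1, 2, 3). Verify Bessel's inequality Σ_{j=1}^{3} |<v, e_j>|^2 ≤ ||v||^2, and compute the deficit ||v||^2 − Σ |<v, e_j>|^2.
Σ |<v, e_j>|^2 = 205/22; ||v||^2 = 15; deficit = 125/22

Write each e_j = u_j / sqrt(<u_j, u_j>) where u_j is the displayed integer vector. Then <v, e_j> = <v, u_j> / sqrt(<u_j, u_j>), so |<v, e_j>|^2 = <v, u_j>^2 / <u_j, u_j>.
Coefficients: <v, e_1> = 5/sqrt(9), <v, e_2> = -5/sqrt(54), <v, e_3> = -190/sqrt(5940).
Square and sum: Σ |<v, e_j>|^2 = 205/22.
Compute ||v||^2 = v·v = 15.
Deficit = 15 − 205/22 = 125/22 ≥ 0, confirming Bessel's inequality. (The deficit equals ||v − Σ <v,e_j> e_j||^2, the squared distance from v to span{e_j}.)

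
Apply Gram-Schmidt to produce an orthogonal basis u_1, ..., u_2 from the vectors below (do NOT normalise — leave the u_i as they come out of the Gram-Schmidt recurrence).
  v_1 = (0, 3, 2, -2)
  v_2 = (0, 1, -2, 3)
Orthogonal basis:
  u_1 = (0, 3, 2, -2)
  u_2 = (0, 38/17, -20/17, 37/17)

Apply the Gram-Schmidt recurrence
  u_1 = v_1
  u_i = v_i − Σ_{j<i} ((v_i · u_j) / (u_j · u_j)) · u_j.

Step by step this gives:
  u_1 = (0, 3, 2, -2)
  u_2 = (0, 38/17, -20/17, 37/17)

Orthogonality check:
  u_2 · u_1 = 0 (should be 0)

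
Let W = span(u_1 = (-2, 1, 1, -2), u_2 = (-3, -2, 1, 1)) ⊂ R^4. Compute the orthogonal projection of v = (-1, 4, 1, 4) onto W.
proj_W(v) = (7/47, -7/47, -4/47, 11/47)

Set up U = [u_1 | ... | u_2] ∈ R^(4×2). The projector onto W = col(U) is P = U (U^T U)^(-1) U^T.
Compute U^T U =
  [10, 3]
  [3, 15],
and U^T v = (-1, 0).
Solve U^T U · c = U^T v for the coefficients: c = (-5/47, 1/47). The projection is proj_W(v) = U c.
Check: (v - proj_W(v)) · u_1 = 0  (should be 0).
Check: (v - proj_W(v)) · u_2 = 0  (should be 0).
Result: proj_W(v) = (7/47, -7/47, -4/47, 11/47).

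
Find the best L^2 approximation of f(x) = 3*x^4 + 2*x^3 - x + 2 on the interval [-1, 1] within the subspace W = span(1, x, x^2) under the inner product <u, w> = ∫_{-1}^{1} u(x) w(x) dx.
g(x) = 18*x^2/7 + x/5 + 61/35

The best approximation g ∈ W is the orthogonal projection of f onto W. Writing g = a_0 + a_1 x + a_2 x^2, the coefficients solve the normal equations G · a = b where
  G_{ij} = <φ_i, φ_j> and b_i = <f, φ_i>, with φ_0 = 1, φ_1 = x, φ_2 = x^2.
G =
  [2, 0, 2/3]
  [0, 2/3, 0]
  [2/3, 0, 2/5],
b = (26/5, 2/15, 46/21).
Solving gives a_0 = 61/35, a_1 = 1/5, a_2 = 18/7, so
  g(x) = 18*x^2/7 + x/5 + 61/35.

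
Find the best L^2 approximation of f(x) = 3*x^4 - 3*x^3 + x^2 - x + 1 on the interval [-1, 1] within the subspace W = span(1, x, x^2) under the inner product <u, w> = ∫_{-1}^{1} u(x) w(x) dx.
g(x) = 25*x^2/7 - 14*x/5 + 26/35

The best approximation g ∈ W is the orthogonal projection of f onto W. Writing g = a_0 + a_1 x + a_2 x^2, the coefficients solve the normal equations G · a = b where
  G_{ij} = <φ_i, φ_j> and b_i = <f, φ_i>, with φ_0 = 1, φ_1 = x, φ_2 = x^2.
G =
  [2, 0, 2/3]
  [0, 2/3, 0]
  [2/3, 0, 2/5],
b = (58/15, -28/15, 202/105).
Solving gives a_0 = 26/35, a_1 = -14/5, a_2 = 25/7, so
  g(x) = 25*x^2/7 - 14*x/5 + 26/35.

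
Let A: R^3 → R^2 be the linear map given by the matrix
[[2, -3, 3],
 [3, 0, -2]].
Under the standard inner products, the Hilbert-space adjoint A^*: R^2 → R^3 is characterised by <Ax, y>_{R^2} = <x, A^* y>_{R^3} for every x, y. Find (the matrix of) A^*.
A^* = A^T =
[[2, 3],
 [-3, 0],
 [3, -2]]

For real matrices with standard dot products, the defining identity <Ax, y> = <x, A^* y> gives (Ax)^T y = x^T (A^*) y, i.e. x^T A^T y = x^T (A^*) y. Since this holds for all x, y, we must have A^* = A^T. Therefore
A^* =
[[2, 3],
 [-3, 0],
 [3, -2]].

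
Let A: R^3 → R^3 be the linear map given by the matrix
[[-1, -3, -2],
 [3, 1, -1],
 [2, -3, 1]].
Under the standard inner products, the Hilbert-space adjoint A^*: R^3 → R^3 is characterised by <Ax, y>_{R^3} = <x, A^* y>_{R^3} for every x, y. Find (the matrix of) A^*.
A^* = A^T =
[[-1, 3, 2],
 [-3, 1, -3],
 [-2, -1, 1]]

For real matrices with standard dot products, the defining identity <Ax, y> = <x, A^* y> gives (Ax)^T y = x^T (A^*) y, i.e. x^T A^T y = x^T (A^*) y. Since this holds for all x, y, we must have A^* = A^T. Therefore
A^* =
[[-1, 3, 2],
 [-3, 1, -3],
 [-2, -1, 1]].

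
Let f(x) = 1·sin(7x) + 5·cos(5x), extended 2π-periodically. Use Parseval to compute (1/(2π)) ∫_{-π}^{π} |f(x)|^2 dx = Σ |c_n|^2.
Σ |c_n|^2 = 13

Expand |f|^2 and use orthogonality of {sin(nx), cos(mx)} on [-π, π]:
  ∫_{-π}^{π} sin(nx)^2 dx = π, ∫ cos(mx)^2 dx = π, and cross terms integrate to 0.
So ∫_{-π}^{π} f(x)^2 dx = 1^2 · π + 5^2 · π = (1 + 25)π.
Divide by 2π: (1 + 25)/2 = 13.
By Parseval, this equals Σ |c_n|^2.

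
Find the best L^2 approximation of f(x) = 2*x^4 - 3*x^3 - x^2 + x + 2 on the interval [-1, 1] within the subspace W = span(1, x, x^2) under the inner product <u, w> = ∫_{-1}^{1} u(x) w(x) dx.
g(x) = 5*x^2/7 - 4*x/5 + 64/35

The best approximation g ∈ W is the orthogonal projection of f onto W. Writing g = a_0 + a_1 x + a_2 x^2, the coefficients solve the normal equations G · a = b where
  G_{ij} = <φ_i, φ_j> and b_i = <f, φ_i>, with φ_0 = 1, φ_1 = x, φ_2 = x^2.
G =
  [2, 0, 2/3]
  [0, 2/3, 0]
  [2/3, 0, 2/5],
b = (62/15, -8/15, 158/105).
Solving gives a_0 = 64/35, a_1 = -4/5, a_2 = 5/7, so
  g(x) = 5*x^2/7 - 4*x/5 + 64/35.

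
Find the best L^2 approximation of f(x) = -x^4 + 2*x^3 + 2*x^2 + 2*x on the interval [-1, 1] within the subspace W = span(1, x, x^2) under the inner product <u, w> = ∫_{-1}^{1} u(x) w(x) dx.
g(x) = 8*x^2/7 + 16*x/5 + 3/35

The best approximation g ∈ W is the orthogonal projection of f onto W. Writing g = a_0 + a_1 x + a_2 x^2, the coefficients solve the normal equations G · a = b where
  G_{ij} = <φ_i, φ_j> and b_i = <f, φ_i>, with φ_0 = 1, φ_1 = x, φ_2 = x^2.
G =
  [2, 0, 2/3]
  [0, 2/3, 0]
  [2/3, 0, 2/5],
b = (14/15, 32/15, 18/35).
Solving gives a_0 = 3/35, a_1 = 16/5, a_2 = 8/7, so
  g(x) = 8*x^2/7 + 16*x/5 + 3/35.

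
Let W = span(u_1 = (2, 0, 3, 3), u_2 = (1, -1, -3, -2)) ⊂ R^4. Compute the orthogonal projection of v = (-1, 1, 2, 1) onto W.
proj_W(v) = (-179/161, 129/161, 312/161, 183/161)

Set up U = [u_1 | ... | u_2] ∈ R^(4×2). The projector onto W = col(U) is P = U (U^T U)^(-1) U^T.
Compute U^T U =
  [22, -13]
  [-13, 15],
and U^T v = (7, -10).
Solve U^T U · c = U^T v for the coefficients: c = (-25/161, -129/161). The projection is proj_W(v) = U c.
Check: (v - proj_W(v)) · u_1 = 0  (should be 0).
Check: (v - proj_W(v)) · u_2 = 0  (should be 0).
Result: proj_W(v) = (-179/161, 129/161, 312/161, 183/161).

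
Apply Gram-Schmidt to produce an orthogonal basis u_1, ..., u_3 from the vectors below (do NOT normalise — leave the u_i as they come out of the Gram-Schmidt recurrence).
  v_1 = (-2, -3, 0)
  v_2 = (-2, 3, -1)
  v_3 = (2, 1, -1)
Orthogonal basis:
  u_1 = (-2, -3, 0)
  u_2 = (-36/13, 24/13, -1)
  u_3 = (48/157, -32/157, -192/157)

Apply the Gram-Schmidt recurrence
  u_1 = v_1
  u_i = v_i − Σ_{j<i} ((v_i · u_j) / (u_j · u_j)) · u_j.

Step by step this gives:
  u_1 = (-2, -3, 0)
  u_2 = (-36/13, 24/13, -1)
  u_3 = (48/157, -32/157, -192/157)

Orthogonality check:
  u_2 · u_1 = 0 (should be 0)
  u_3 · u_1 = 0 (should be 0)
  u_3 · u_2 = 0 (should be 0)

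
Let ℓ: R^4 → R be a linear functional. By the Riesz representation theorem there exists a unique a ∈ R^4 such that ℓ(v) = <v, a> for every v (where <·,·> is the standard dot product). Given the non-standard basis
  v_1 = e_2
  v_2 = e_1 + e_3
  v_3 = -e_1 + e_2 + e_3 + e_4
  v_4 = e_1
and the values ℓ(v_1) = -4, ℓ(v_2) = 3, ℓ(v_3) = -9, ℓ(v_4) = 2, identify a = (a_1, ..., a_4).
a = (2, -4, 1, -4)

Write a = (a_1, ..., a_4) in the standard basis. For each basis vector v_i, ℓ(v_i) = <v_i, a> is a linear equation in the a_j's. Collect the n equations into a matrix system V a = ℓ, where row i of V is v_i (expressed in the standard basis). Since V is invertible (lower-triangular with 1s on the diagonal, up to permutation), solve by back-substitution:
  V =
[[0, 1, 0, 0],
 [1, 0, 1, 0],
 [-1, 1, 1, 1],
 [1, 0, 0, 0]]
  V a = (-4, 3, -9, 2)
Solving gives a = (2, -4, 1, -4).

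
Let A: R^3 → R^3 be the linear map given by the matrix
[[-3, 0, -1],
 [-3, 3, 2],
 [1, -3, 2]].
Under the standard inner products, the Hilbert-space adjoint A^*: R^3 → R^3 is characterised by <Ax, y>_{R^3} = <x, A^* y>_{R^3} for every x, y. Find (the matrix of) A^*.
A^* = A^T =
[[-3, -3, 1],
 [0, 3, -3],
 [-1, 2, 2]]

For real matrices with standard dot products, the defining identity <Ax, y> = <x, A^* y> gives (Ax)^T y = x^T (A^*) y, i.e. x^T A^T y = x^T (A^*) y. Since this holds for all x, y, we must have A^* = A^T. Therefore
A^* =
[[-3, -3, 1],
 [0, 3, -3],
 [-1, 2, 2]].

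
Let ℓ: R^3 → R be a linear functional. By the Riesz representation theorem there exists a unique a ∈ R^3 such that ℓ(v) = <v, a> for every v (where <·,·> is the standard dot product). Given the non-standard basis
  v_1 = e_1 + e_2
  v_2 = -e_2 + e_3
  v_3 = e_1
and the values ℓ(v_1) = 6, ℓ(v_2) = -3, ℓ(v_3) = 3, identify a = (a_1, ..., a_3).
a = (3, 3, 0)

Write a = (a_1, ..., a_3) in the standard basis. For each basis vector v_i, ℓ(v_i) = <v_i, a> is a linear equation in the a_j's. Collect the n equations into a matrix system V a = ℓ, where row i of V is v_i (expressed in the standard basis). Since V is invertible (lower-triangular with 1s on the diagonal, up to permutation), solve by back-substitution:
  V =
[[1, 1, 0],
 [0, -1, 1],
 [1, 0, 0]]
  V a = (6, -3, 3)
Solving gives a = (3, 3, 0).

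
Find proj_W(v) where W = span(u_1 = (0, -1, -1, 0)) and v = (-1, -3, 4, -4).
proj_W(v) = (0, 1/2, 1/2, 0)

Set up U = [u_1 | ... | u_1] ∈ R^(4×1). The projector onto W = col(U) is P = U (U^T U)^(-1) U^T.
Compute U^T U =
  [2],
and U^T v = (-1).
Solve U^T U · c = U^T v for the coefficients: c = (-1/2). The projection is proj_W(v) = U c.
Check: (v - proj_W(v)) · u_1 = 0  (should be 0).
Result: proj_W(v) = (0, 1/2, 1/2, 0).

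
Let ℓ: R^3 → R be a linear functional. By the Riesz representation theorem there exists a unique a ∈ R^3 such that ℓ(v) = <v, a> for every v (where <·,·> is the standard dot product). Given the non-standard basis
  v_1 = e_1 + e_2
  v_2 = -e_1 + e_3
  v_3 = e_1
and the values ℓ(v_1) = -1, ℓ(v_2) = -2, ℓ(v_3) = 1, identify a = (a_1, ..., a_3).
a = (1, -2, -1)

Write a = (a_1, ..., a_3) in the standard basis. For each basis vector v_i, ℓ(v_i) = <v_i, a> is a linear equation in the a_j's. Collect the n equations into a matrix system V a = ℓ, where row i of V is v_i (expressed in the standard basis). Since V is invertible (lower-triangular with 1s on the diagonal, up to permutation), solve by back-substitution:
  V =
[[1, 1, 0],
 [-1, 0, 1],
 [1, 0, 0]]
  V a = (-1, -2, 1)
Solving gives a = (1, -2, -1).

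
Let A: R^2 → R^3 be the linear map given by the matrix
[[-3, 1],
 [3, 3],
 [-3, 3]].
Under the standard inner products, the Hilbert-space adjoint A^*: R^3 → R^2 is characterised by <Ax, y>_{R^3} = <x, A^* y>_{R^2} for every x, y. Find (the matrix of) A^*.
A^* = A^T =
[[-3, 3, -3],
 [1, 3, 3]]

For real matrices with standard dot products, the defining identity <Ax, y> = <x, A^* y> gives (Ax)^T y = x^T (A^*) y, i.e. x^T A^T y = x^T (A^*) y. Since this holds for all x, y, we must have A^* = A^T. Therefore
A^* =
[[-3, 3, -3],
 [1, 3, 3]].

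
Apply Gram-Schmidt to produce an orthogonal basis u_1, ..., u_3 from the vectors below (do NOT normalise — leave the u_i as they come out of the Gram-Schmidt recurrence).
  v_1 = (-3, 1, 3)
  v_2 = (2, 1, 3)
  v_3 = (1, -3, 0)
Orthogonal basis:
  u_1 = (-3, 1, 3)
  u_2 = (50/19, 15/19, 45/19)
  u_3 = (0, -27/10, 9/10)

Apply the Gram-Schmidt recurrence
  u_1 = v_1
  u_i = v_i − Σ_{j<i} ((v_i · u_j) / (u_j · u_j)) · u_j.

Step by step this gives:
  u_1 = (-3, 1, 3)
  u_2 = (50/19, 15/19, 45/19)
  u_3 = (0, -27/10, 9/10)

Orthogonality check:
  u_2 · u_1 = 0 (should be 0)
  u_3 · u_1 = 0 (should be 0)
  u_3 · u_2 = 0 (should be 0)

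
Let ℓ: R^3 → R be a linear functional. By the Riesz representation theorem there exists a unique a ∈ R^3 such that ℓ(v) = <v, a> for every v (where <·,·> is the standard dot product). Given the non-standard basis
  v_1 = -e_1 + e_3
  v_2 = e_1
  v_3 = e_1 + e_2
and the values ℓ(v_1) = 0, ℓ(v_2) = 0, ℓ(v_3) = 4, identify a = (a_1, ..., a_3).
a = (0, 4, 0)

Write a = (a_1, ..., a_3) in the standard basis. For each basis vector v_i, ℓ(v_i) = <v_i, a> is a linear equation in the a_j's. Collect the n equations into a matrix system V a = ℓ, where row i of V is v_i (expressed in the standard basis). Since V is invertible (lower-triangular with 1s on the diagonal, up to permutation), solve by back-substitution:
  V =
[[-1, 0, 1],
 [1, 0, 0],
 [1, 1, 0]]
  V a = (0, 0, 4)
Solving gives a = (0, 4, 0).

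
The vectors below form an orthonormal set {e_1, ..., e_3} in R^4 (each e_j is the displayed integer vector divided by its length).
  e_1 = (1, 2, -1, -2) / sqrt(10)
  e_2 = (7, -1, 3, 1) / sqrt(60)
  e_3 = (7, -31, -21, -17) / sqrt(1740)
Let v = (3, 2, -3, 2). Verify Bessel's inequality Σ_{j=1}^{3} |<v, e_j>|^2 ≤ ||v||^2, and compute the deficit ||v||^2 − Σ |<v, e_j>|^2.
Σ |<v, e_j>|^2 = 882/145; ||v||^2 = 26; deficit = 2888/145

Write each e_j = u_j / sqrt(<u_j, u_j>) where u_j is the displayed integer vector. Then <v, e_j> = <v, u_j> / sqrt(<u_j, u_j>), so |<v, e_j>|^2 = <v, u_j>^2 / <u_j, u_j>.
Coefficients: <v, e_1> = 6/sqrt(10), <v, e_2> = 12/sqrt(60), <v, e_3> = -12/sqrt(1740).
Square and sum: Σ |<v, e_j>|^2 = 882/145.
Compute ||v||^2 = v·v = 26.
Deficit = 26 − 882/145 = 2888/145 ≥ 0, confirming Bessel's inequality. (The deficit equals ||v − Σ <v,e_j> e_j||^2, the squared distance from v to span{e_j}.)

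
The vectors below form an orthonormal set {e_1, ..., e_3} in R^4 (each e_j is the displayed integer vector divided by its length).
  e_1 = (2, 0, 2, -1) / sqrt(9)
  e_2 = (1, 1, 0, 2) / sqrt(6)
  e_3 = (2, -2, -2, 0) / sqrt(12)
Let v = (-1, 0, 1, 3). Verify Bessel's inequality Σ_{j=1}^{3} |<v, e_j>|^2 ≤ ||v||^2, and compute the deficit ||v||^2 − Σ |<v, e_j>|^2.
Σ |<v, e_j>|^2 = 13/2; ||v||^2 = 11; deficit = 9/2

Write each e_j = u_j / sqrt(<u_j, u_j>) where u_j is the displayed integer vector. Then <v, e_j> = <v, u_j> / sqrt(<u_j, u_j>), so |<v, e_j>|^2 = <v, u_j>^2 / <u_j, u_j>.
Coefficients: <v, e_1> = -3/sqrt(9), <v, e_2> = 5/sqrt(6), <v, e_3> = -4/sqrt(12).
Square and sum: Σ |<v, e_j>|^2 = 13/2.
Compute ||v||^2 = v·v = 11.
Deficit = 11 − 13/2 = 9/2 ≥ 0, confirming Bessel's inequality. (The deficit equals ||v − Σ <v,e_j> e_j||^2, the squared distance from v to span{e_j}.)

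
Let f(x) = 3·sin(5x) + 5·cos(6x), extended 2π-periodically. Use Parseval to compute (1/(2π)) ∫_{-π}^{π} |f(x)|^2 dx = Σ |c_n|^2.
Σ |c_n|^2 = 17

Expand |f|^2 and use orthogonality of {sin(nx), cos(mx)} on [-π, π]:
  ∫_{-π}^{π} sin(nx)^2 dx = π, ∫ cos(mx)^2 dx = π, and cross terms integrate to 0.
So ∫_{-π}^{π} f(x)^2 dx = 3^2 · π + 5^2 · π = (9 + 25)π.
Divide by 2π: (9 + 25)/2 = 17.
By Parseval, this equals Σ |c_n|^2.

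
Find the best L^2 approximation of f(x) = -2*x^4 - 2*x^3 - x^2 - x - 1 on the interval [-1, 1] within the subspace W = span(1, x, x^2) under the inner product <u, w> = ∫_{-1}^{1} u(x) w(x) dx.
g(x) = -19*x^2/7 - 11*x/5 - 29/35

The best approximation g ∈ W is the orthogonal projection of f onto W. Writing g = a_0 + a_1 x + a_2 x^2, the coefficients solve the normal equations G · a = b where
  G_{ij} = <φ_i, φ_j> and b_i = <f, φ_i>, with φ_0 = 1, φ_1 = x, φ_2 = x^2.
G =
  [2, 0, 2/3]
  [0, 2/3, 0]
  [2/3, 0, 2/5],
b = (-52/15, -22/15, -172/105).
Solving gives a_0 = -29/35, a_1 = -11/5, a_2 = -19/7, so
  g(x) = -19*x^2/7 - 11*x/5 - 29/35.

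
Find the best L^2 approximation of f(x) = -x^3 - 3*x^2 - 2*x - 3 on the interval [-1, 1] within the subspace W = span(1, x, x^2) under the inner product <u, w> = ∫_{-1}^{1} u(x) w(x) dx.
g(x) = -3*x^2 - 13*x/5 - 3

The best approximation g ∈ W is the orthogonal projection of f onto W. Writing g = a_0 + a_1 x + a_2 x^2, the coefficients solve the normal equations G · a = b where
  G_{ij} = <φ_i, φ_j> and b_i = <f, φ_i>, with φ_0 = 1, φ_1 = x, φ_2 = x^2.
G =
  [2, 0, 2/3]
  [0, 2/3, 0]
  [2/3, 0, 2/5],
b = (-8, -26/15, -16/5).
Solving gives a_0 = -3, a_1 = -13/5, a_2 = -3, so
  g(x) = -3*x^2 - 13*x/5 - 3.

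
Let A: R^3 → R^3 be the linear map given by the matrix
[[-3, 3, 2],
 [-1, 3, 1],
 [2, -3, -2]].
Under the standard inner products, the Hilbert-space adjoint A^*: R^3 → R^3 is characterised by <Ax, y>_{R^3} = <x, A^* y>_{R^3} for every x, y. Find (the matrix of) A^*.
A^* = A^T =
[[-3, -1, 2],
 [3, 3, -3],
 [2, 1, -2]]

For real matrices with standard dot products, the defining identity <Ax, y> = <x, A^* y> gives (Ax)^T y = x^T (A^*) y, i.e. x^T A^T y = x^T (A^*) y. Since this holds for all x, y, we must have A^* = A^T. Therefore
A^* =
[[-3, -1, 2],
 [3, 3, -3],
 [2, 1, -2]].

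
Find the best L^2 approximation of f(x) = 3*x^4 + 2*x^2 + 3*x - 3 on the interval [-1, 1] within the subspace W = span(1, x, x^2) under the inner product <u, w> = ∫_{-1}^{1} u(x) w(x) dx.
g(x) = 32*x^2/7 + 3*x - 114/35

The best approximation g ∈ W is the orthogonal projection of f onto W. Writing g = a_0 + a_1 x + a_2 x^2, the coefficients solve the normal equations G · a = b where
  G_{ij} = <φ_i, φ_j> and b_i = <f, φ_i>, with φ_0 = 1, φ_1 = x, φ_2 = x^2.
G =
  [2, 0, 2/3]
  [0, 2/3, 0]
  [2/3, 0, 2/5],
b = (-52/15, 2, -12/35).
Solving gives a_0 = -114/35, a_1 = 3, a_2 = 32/7, so
  g(x) = 32*x^2/7 + 3*x - 114/35.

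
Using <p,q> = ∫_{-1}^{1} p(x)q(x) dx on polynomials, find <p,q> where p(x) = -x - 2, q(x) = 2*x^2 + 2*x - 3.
<p,q> = 8

Expand the product: p(x)·q(x) = -2*x^3 - 6*x^2 - x + 6.
∫_{-1}^{1} of each monomial x^k gives [2/(k+1) if k even, 0 if k odd]. Integrating term-by-term (or equivalently evaluating the antiderivative F(x) = -x^4/2 - 2*x^3 - x^2/2 + 6*x at the endpoints):
  F(1) − F(−1) = 3 − (-5) = 8.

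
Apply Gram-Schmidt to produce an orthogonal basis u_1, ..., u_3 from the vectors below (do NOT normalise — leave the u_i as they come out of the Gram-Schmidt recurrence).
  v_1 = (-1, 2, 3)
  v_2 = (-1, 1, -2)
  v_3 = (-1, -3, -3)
Orthogonal basis:
  u_1 = (-1, 2, 3)
  u_2 = (-17/14, 10/7, -19/14)
  u_3 = (-133/75, -19/15, 19/75)

Apply the Gram-Schmidt recurrence
  u_1 = v_1
  u_i = v_i − Σ_{j<i} ((v_i · u_j) / (u_j · u_j)) · u_j.

Step by step this gives:
  u_1 = (-1, 2, 3)
  u_2 = (-17/14, 10/7, -19/14)
  u_3 = (-133/75, -19/15, 19/75)

Orthogonality check:
  u_2 · u_1 = 0 (should be 0)
  u_3 · u_1 = 0 (should be 0)
  u_3 · u_2 = 0 (should be 0)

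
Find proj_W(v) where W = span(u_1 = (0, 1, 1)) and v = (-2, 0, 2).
proj_W(v) = (0, 1, 1)

Set up U = [u_1 | ... | u_1] ∈ R^(3×1). The projector onto W = col(U) is P = U (U^T U)^(-1) U^T.
Compute U^T U =
  [2],
and U^T v = (2).
Solve U^T U · c = U^T v for the coefficients: c = (1). The projection is proj_W(v) = U c.
Check: (v - proj_W(v)) · u_1 = 0  (should be 0).
Result: proj_W(v) = (0, 1, 1).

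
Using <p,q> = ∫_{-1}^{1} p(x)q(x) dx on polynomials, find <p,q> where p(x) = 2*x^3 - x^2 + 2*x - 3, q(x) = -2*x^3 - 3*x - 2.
<p,q> = 88/21

Expand the product: p(x)·q(x) = -4*x^6 + 2*x^5 - 10*x^4 + 5*x^3 - 4*x^2 + 5*x + 6.
∫_{-1}^{1} of each monomial x^k gives [2/(k+1) if k even, 0 if k odd]. Integrating term-by-term (or equivalently evaluating the antiderivative F(x) = -4*x^7/7 + x^6/3 - 2*x^5 + 5*x^4/4 - 4*x^3/3 + 5*x^2/2 + 6*x at the endpoints):
  F(1) − F(−1) = 173/28 − (167/84) = 88/21.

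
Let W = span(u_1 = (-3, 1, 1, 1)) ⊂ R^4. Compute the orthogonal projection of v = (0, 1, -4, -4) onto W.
proj_W(v) = (7/4, -7/12, -7/12, -7/12)

Set up U = [u_1 | ... | u_1] ∈ R^(4×1). The projector onto W = col(U) is P = U (U^T U)^(-1) U^T.
Compute U^T U =
  [12],
and U^T v = (-7).
Solve U^T U · c = U^T v for the coefficients: c = (-7/12). The projection is proj_W(v) = U c.
Check: (v - proj_W(v)) · u_1 = 0  (should be 0).
Result: proj_W(v) = (7/4, -7/12, -7/12, -7/12).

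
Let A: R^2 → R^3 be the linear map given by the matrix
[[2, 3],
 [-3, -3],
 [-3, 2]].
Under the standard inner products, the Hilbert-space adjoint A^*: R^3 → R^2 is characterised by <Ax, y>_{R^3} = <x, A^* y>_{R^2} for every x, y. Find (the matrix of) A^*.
A^* = A^T =
[[2, -3, -3],
 [3, -3, 2]]

For real matrices with standard dot products, the defining identity <Ax, y> = <x, A^* y> gives (Ax)^T y = x^T (A^*) y, i.e. x^T A^T y = x^T (A^*) y. Since this holds for all x, y, we must have A^* = A^T. Therefore
A^* =
[[2, -3, -3],
 [3, -3, 2]].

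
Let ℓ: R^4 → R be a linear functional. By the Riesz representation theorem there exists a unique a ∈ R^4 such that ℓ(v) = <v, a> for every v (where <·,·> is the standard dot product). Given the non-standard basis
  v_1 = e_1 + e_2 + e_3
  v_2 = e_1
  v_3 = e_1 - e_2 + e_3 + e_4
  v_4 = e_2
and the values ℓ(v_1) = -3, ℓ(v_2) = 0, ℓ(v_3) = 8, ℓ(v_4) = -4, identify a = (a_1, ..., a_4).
a = (0, -4, 1, 3)

Write a = (a_1, ..., a_4) in the standard basis. For each basis vector v_i, ℓ(v_i) = <v_i, a> is a linear equation in the a_j's. Collect the n equations into a matrix system V a = ℓ, where row i of V is v_i (expressed in the standard basis). Since V is invertible (lower-triangular with 1s on the diagonal, up to permutation), solve by back-substitution:
  V =
[[1, 1, 1, 0],
 [1, 0, 0, 0],
 [1, -1, 1, 1],
 [0, 1, 0, 0]]
  V a = (-3, 0, 8, -4)
Solving gives a = (0, -4, 1, 3).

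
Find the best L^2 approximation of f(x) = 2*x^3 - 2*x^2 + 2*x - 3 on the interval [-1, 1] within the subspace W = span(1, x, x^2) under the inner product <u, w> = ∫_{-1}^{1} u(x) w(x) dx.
g(x) = -2*x^2 + 16*x/5 - 3

The best approximation g ∈ W is the orthogonal projection of f onto W. Writing g = a_0 + a_1 x + a_2 x^2, the coefficients solve the normal equations G · a = b where
  G_{ij} = <φ_i, φ_j> and b_i = <f, φ_i>, with φ_0 = 1, φ_1 = x, φ_2 = x^2.
G =
  [2, 0, 2/3]
  [0, 2/3, 0]
  [2/3, 0, 2/5],
b = (-22/3, 32/15, -14/5).
Solving gives a_0 = -3, a_1 = 16/5, a_2 = -2, so
  g(x) = -2*x^2 + 16*x/5 - 3.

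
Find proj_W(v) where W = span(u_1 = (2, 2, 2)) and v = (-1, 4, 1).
proj_W(v) = (4/3, 4/3, 4/3)

Set up U = [u_1 | ... | u_1] ∈ R^(3×1). The projector onto W = col(U) is P = U (U^T U)^(-1) U^T.
Compute U^T U =
  [12],
and U^T v = (8).
Solve U^T U · c = U^T v for the coefficients: c = (2/3). The projection is proj_W(v) = U c.
Check: (v - proj_W(v)) · u_1 = 0  (should be 0).
Result: proj_W(v) = (4/3, 4/3, 4/3).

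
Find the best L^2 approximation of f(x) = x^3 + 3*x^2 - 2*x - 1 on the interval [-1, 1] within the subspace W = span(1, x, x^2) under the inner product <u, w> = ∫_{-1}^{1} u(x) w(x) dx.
g(x) = 3*x^2 - 7*x/5 - 1

The best approximation g ∈ W is the orthogonal projection of f onto W. Writing g = a_0 + a_1 x + a_2 x^2, the coefficients solve the normal equations G · a = b where
  G_{ij} = <φ_i, φ_j> and b_i = <f, φ_i>, with φ_0 = 1, φ_1 = x, φ_2 = x^2.
G =
  [2, 0, 2/3]
  [0, 2/3, 0]
  [2/3, 0, 2/5],
b = (0, -14/15, 8/15).
Solving gives a_0 = -1, a_1 = -7/5, a_2 = 3, so
  g(x) = 3*x^2 - 7*x/5 - 1.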